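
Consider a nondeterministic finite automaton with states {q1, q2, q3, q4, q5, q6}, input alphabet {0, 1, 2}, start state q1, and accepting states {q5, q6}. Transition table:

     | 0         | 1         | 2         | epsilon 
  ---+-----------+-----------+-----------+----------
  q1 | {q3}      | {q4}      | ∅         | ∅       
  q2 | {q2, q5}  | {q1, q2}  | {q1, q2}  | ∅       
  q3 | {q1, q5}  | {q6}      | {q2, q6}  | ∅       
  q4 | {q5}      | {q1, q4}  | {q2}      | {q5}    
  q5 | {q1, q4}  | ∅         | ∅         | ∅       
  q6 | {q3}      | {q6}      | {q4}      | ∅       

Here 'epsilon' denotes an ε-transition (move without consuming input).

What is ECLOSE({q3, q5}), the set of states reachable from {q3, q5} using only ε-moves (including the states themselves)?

Begin with {q3, q5}.
No ε-moves leave this set, so the closure equals the set itself.

{q3, q5}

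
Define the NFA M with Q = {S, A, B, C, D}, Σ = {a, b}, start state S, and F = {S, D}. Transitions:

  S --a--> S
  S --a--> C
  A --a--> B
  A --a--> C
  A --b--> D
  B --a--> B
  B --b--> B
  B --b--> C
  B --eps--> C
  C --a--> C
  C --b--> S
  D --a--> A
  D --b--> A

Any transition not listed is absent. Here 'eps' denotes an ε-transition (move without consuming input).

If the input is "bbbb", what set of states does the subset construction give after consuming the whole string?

∅

Start in {S}.
Read 'b': S→∅; now ∅.
The set is empty and remains empty for the remaining 3 symbols.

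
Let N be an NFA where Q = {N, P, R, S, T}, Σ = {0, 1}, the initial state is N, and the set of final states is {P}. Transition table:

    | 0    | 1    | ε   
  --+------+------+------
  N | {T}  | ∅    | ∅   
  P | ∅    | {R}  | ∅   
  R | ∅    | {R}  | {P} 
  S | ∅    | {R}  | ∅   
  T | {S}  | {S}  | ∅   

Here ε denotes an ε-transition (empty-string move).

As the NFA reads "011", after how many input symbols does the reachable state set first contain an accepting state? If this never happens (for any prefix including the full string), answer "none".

Start in {N}.
Read '0': {N} → {T}.
Read '1': {T} → {S}.
Read '1': {S} → {P, R}.
None of the earlier sets intersect F, but {P, R} does.

3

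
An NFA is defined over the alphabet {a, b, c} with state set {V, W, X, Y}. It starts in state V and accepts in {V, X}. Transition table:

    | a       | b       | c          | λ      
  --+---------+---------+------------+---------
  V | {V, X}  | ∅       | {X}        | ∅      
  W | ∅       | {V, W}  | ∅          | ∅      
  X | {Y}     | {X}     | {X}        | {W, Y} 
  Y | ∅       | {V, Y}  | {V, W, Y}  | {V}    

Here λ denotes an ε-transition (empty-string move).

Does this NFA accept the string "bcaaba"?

No

Start in {V}.
Read 'b': {V} → ∅.
The set is empty and remains empty for the remaining 5 symbols.
The final set ∅ contains no accepting state.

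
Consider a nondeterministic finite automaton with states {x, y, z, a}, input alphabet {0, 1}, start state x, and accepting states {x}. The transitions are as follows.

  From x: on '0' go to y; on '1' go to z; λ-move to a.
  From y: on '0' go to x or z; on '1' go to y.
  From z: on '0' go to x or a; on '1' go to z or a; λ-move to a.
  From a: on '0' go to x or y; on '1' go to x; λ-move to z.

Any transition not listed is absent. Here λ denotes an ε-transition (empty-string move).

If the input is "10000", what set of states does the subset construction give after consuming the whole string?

Start: ε-closure({x}) = {x, z, a}.
Read '1': {x, z, a} → {x, z, a}.
Read '0': {x, z, a} → {x, y, z, a}.
Read '0': {x, y, z, a} → {x, y, z, a}.
Read '0': {x, y, z, a} → {x, y, z, a}.
Read '0': {x, y, z, a} → {x, y, z, a}.

{x, y, z, a}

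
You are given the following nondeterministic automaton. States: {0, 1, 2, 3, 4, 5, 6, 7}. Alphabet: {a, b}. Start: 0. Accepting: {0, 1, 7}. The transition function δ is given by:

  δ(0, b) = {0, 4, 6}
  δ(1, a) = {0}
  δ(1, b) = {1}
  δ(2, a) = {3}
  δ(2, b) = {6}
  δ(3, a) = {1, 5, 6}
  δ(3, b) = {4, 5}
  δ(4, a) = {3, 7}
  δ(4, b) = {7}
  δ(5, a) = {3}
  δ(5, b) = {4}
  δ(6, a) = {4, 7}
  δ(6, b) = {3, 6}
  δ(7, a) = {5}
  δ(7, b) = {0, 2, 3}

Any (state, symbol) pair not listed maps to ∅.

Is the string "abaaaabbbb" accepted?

Start in {0}.
Read 'a': {0} → ∅.
The set is empty and remains empty for the remaining 9 symbols.
The final set ∅ contains no accepting state.

No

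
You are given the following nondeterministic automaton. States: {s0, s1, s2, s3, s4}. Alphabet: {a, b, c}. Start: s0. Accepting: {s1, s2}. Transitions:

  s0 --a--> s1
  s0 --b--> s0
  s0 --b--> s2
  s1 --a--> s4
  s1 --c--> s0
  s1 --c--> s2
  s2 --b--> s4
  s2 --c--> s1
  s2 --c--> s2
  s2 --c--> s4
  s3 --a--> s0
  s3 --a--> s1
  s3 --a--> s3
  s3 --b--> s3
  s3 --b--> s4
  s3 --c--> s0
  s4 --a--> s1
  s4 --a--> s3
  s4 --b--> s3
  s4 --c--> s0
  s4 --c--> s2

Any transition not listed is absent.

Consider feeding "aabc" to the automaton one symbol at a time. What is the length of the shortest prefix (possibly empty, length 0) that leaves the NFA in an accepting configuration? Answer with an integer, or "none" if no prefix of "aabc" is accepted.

1

Start in {s0}.
Read 'a': {s0} → {s1}.
None of the earlier sets intersect F, but {s1} does.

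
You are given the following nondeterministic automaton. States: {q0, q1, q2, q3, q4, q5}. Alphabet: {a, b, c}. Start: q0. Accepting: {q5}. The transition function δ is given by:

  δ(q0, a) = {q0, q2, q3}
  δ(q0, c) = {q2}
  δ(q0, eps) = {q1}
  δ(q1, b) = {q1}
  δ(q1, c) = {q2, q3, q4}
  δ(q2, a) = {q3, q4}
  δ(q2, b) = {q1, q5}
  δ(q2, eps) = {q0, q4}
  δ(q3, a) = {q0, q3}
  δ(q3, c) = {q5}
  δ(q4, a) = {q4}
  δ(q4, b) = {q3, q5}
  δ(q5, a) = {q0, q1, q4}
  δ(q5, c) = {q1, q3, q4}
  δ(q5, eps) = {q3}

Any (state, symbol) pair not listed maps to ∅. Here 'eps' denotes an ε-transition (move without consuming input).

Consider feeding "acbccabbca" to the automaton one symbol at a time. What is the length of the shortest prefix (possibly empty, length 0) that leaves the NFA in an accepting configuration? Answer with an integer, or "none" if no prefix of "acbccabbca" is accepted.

Start: ε-closure({q0}) = {q0, q1}.
Read 'a': {q0, q1} → {q0, q1, q2, q3, q4}.
Read 'c': {q0, q1, q2, q3, q4} → {q0, q1, q2, q3, q4, q5}.
None of the earlier sets intersect F, but {q0, q1, q2, q3, q4, q5} does.

2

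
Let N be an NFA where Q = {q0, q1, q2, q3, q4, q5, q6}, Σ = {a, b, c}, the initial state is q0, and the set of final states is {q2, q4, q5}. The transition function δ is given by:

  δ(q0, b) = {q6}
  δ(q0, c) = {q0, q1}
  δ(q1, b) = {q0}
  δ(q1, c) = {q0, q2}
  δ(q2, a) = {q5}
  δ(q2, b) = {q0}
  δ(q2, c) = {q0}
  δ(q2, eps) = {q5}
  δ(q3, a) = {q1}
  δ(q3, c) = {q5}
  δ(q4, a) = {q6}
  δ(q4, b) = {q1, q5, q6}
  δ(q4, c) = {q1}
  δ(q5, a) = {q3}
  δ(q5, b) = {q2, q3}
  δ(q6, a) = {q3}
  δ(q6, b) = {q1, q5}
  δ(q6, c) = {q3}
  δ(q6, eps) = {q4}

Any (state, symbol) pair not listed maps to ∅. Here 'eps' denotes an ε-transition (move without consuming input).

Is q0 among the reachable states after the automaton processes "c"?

Start in {q0}.
Read 'c': q0→{q0, q1}; now {q0, q1}.
State q0 is in {q0, q1}.

Yes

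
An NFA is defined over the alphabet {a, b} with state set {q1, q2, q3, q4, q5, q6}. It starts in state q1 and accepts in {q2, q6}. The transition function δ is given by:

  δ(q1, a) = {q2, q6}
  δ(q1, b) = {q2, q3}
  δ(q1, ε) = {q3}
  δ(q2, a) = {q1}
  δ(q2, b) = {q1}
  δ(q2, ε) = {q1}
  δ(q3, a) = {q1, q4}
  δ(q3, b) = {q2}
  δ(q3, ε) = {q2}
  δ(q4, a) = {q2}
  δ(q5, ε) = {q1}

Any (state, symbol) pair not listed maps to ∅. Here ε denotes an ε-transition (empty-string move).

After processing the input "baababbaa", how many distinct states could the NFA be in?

5

Start: ε-closure({q1}) = {q1, q2, q3}.
Read 'b': q1→{q2, q3}, q2→{q1}, q3→{q2}; now {q1, q2, q3}.
Read 'a': q1→{q2, q6}, q2→{q1}, q3→{q1, q4}; union {q1, q2, q4, q6}; ε-closure = {q1, q2, q3, q4, q6}.
Read 'a': q1→{q2, q6}, q2→{q1}, q3→{q1, q4}, q4→{q2}, q6→∅; union {q1, q2, q4, q6}; ε-closure = {q1, q2, q3, q4, q6}.
Read 'b': q1→{q2, q3}, q2→{q1}, q3→{q2}, q4→∅, q6→∅; now {q1, q2, q3}.
Read 'a': q1→{q2, q6}, q2→{q1}, q3→{q1, q4}; union {q1, q2, q4, q6}; ε-closure = {q1, q2, q3, q4, q6}.
Read 'b': q1→{q2, q3}, q2→{q1}, q3→{q2}, q4→∅, q6→∅; now {q1, q2, q3}.
Read 'b': q1→{q2, q3}, q2→{q1}, q3→{q2}; now {q1, q2, q3}.
Read 'a': q1→{q2, q6}, q2→{q1}, q3→{q1, q4}; union {q1, q2, q4, q6}; ε-closure = {q1, q2, q3, q4, q6}.
Read 'a': q1→{q2, q6}, q2→{q1}, q3→{q1, q4}, q4→{q2}, q6→∅; union {q1, q2, q4, q6}; ε-closure = {q1, q2, q3, q4, q6}.
That set has 5 states.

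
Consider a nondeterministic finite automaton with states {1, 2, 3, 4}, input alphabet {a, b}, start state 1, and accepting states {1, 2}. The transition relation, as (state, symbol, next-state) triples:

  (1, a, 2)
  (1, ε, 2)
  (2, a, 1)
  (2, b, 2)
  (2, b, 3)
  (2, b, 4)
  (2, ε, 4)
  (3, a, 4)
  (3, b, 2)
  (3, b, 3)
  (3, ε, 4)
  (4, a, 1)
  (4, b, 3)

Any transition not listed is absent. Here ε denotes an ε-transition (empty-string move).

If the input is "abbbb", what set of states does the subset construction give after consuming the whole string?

{2, 3, 4}

Start: ε-closure({1}) = {1, 2, 4}.
Read 'a': 1→{2}, 2→{1}, 4→{1}; union {1, 2}; ε-closure = {1, 2, 4}.
Read 'b': 1→∅, 2→{2, 3, 4}, 4→{3}; now {2, 3, 4}.
Read 'b': 2→{2, 3, 4}, 3→{2, 3}, 4→{3}; now {2, 3, 4}.
Read 'b': 2→{2, 3, 4}, 3→{2, 3}, 4→{3}; now {2, 3, 4}.
Read 'b': 2→{2, 3, 4}, 3→{2, 3}, 4→{3}; now {2, 3, 4}.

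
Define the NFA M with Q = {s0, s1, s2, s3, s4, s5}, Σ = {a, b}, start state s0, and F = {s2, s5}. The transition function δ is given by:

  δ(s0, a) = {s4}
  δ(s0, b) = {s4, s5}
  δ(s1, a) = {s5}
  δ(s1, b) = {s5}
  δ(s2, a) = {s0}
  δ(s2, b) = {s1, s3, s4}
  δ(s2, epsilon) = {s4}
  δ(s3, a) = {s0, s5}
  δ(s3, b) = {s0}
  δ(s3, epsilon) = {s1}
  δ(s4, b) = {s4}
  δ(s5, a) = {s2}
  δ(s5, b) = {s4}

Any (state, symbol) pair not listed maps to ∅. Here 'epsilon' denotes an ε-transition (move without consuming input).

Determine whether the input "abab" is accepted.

Start in {s0}.
Read 'a': s0→{s4}; now {s4}.
Read 'b': s4→{s4}; now {s4}.
Read 'a': s4→∅; now ∅.
The set is empty and remains empty for the remaining 1 symbol.
The final set ∅ contains no accepting state.

No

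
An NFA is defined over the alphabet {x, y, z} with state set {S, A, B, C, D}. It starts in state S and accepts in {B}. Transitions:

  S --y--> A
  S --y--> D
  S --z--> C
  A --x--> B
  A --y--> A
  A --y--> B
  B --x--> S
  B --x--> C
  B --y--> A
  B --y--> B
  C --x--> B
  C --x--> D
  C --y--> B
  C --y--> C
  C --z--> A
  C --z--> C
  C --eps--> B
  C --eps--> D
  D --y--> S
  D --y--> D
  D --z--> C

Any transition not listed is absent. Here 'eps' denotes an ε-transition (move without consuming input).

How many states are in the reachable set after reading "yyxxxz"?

4

Start in {S}.
Read 'y': {S} → {A, D}.
Read 'y': {A, D} → {S, A, B, D}.
Read 'x': {S, A, B, D} → {S, B, C, D}.
Read 'x': {S, B, C, D} → {S, B, C, D}.
Read 'x': {S, B, C, D} → {S, B, C, D}.
Read 'z': {S, B, C, D} → {A, B, C, D}.
That set has 4 states.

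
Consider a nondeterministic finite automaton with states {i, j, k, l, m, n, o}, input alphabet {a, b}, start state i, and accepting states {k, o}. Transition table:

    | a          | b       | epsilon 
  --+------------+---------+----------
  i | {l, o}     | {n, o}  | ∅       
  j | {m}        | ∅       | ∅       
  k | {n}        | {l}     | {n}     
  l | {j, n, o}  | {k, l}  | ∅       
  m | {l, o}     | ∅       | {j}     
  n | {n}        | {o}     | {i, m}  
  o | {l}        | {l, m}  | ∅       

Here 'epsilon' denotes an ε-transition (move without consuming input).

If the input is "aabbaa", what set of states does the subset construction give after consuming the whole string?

Start in {i}.
Read 'a': {i} → {l, o}.
Read 'a': {l, o} → {i, j, l, m, n, o}.
Read 'b': {i, j, l, m, n, o} → {i, j, k, l, m, n, o}.
Read 'b': {i, j, k, l, m, n, o} → {i, j, k, l, m, n, o}.
Read 'a': {i, j, k, l, m, n, o} → {i, j, l, m, n, o}.
Read 'a': {i, j, l, m, n, o} → {i, j, l, m, n, o}.

{i, j, l, m, n, o}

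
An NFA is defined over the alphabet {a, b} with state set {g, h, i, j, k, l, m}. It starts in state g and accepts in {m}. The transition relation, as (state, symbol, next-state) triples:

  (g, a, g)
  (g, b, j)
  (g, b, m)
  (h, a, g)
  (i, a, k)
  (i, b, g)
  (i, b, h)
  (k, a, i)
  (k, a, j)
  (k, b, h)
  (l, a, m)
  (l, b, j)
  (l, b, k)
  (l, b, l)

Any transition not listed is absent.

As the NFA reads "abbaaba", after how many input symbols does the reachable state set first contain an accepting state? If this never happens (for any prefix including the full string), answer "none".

Start in {g}.
Read 'a': {g} → {g}.
Read 'b': {g} → {j, m}.
None of the earlier sets intersect F, but {j, m} does.

2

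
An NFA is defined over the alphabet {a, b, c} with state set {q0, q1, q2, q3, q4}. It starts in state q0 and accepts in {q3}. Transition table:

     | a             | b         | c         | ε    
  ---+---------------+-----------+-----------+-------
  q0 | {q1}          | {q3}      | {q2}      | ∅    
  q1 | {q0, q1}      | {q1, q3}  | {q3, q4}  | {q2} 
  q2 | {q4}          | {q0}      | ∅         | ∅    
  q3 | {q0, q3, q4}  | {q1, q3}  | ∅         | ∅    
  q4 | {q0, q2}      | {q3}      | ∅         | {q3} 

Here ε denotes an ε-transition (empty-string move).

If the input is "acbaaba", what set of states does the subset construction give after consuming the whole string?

Start in {q0}.
Read 'a': {q0} → {q1, q2}.
Read 'c': {q1, q2} → {q3, q4}.
Read 'b': {q3, q4} → {q1, q2, q3}.
Read 'a': {q1, q2, q3} → {q0, q1, q2, q3, q4}.
Read 'a': {q0, q1, q2, q3, q4} → {q0, q1, q2, q3, q4}.
Read 'b': {q0, q1, q2, q3, q4} → {q0, q1, q2, q3}.
Read 'a': {q0, q1, q2, q3} → {q0, q1, q2, q3, q4}.

{q0, q1, q2, q3, q4}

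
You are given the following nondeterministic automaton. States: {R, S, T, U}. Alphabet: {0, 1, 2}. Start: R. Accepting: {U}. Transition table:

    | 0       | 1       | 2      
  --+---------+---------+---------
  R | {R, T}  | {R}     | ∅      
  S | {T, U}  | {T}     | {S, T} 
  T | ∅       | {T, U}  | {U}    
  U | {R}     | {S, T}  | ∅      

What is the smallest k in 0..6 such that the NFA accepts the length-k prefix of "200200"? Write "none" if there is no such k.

Start in {R}.
Read '2': {R} → ∅.
The set is empty and remains empty for the remaining 5 symbols.
No reachable set along the way intersects F.

none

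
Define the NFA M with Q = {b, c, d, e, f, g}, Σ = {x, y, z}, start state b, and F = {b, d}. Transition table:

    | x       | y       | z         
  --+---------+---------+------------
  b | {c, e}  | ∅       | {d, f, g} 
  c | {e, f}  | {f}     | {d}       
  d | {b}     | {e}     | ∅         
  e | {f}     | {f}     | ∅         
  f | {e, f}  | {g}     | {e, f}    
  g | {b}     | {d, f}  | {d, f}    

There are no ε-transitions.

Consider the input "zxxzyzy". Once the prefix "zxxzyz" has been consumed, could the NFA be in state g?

No

Start in {b}.
Read 'z': b→{d, f, g}; now {d, f, g}.
Read 'x': d→{b}, f→{e, f}, g→{b}; now {b, e, f}.
Read 'x': b→{c, e}, e→{f}, f→{e, f}; now {c, e, f}.
Read 'z': c→{d}, e→∅, f→{e, f}; now {d, e, f}.
Read 'y': d→{e}, e→{f}, f→{g}; now {e, f, g}.
Read 'z': e→∅, f→{e, f}, g→{d, f}; now {d, e, f}.
State g is not in {d, e, f}.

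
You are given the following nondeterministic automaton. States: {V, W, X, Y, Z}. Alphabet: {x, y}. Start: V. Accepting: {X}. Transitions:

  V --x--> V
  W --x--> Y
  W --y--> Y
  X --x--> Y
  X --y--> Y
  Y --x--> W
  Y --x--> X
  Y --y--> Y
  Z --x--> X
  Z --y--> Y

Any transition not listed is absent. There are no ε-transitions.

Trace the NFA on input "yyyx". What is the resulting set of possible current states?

∅

Start in {V}.
Read 'y': V→∅; now ∅.
The set is empty and remains empty for the remaining 3 symbols.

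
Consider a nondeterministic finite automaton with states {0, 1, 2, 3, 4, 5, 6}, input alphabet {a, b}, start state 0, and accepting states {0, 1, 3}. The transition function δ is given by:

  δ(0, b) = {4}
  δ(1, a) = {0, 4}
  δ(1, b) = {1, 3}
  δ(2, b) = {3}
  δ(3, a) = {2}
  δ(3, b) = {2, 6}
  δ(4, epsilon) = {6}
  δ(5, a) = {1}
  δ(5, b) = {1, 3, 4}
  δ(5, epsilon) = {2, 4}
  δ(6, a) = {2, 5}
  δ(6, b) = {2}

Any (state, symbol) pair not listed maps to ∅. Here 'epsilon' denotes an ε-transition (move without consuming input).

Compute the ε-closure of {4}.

{4, 6}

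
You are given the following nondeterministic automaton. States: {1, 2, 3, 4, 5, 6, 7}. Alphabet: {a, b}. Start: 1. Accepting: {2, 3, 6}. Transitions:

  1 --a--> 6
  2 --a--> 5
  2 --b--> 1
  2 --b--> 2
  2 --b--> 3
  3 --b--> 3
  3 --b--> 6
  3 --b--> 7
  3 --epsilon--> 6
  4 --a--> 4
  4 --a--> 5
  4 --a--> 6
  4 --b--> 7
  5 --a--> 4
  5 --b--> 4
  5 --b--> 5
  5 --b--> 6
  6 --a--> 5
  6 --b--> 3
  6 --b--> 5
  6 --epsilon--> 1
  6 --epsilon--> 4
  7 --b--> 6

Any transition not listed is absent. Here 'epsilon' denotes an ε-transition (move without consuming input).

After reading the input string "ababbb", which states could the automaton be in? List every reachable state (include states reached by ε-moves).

Start in {1}.
Read 'a': {1} → {1, 4, 6}.
Read 'b': {1, 4, 6} → {1, 3, 4, 5, 6, 7}.
Read 'a': {1, 3, 4, 5, 6, 7} → {1, 4, 5, 6}.
Read 'b': {1, 4, 5, 6} → {1, 3, 4, 5, 6, 7}.
Read 'b': {1, 3, 4, 5, 6, 7} → {1, 3, 4, 5, 6, 7}.
Read 'b': {1, 3, 4, 5, 6, 7} → {1, 3, 4, 5, 6, 7}.

{1, 3, 4, 5, 6, 7}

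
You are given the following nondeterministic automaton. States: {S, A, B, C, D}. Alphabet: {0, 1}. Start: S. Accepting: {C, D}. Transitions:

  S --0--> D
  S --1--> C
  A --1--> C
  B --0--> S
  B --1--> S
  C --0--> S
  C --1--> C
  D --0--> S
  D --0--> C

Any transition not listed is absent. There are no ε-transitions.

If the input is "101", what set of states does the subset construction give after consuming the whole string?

{C}

Start in {S}.
Read '1': S→{C}; now {C}.
Read '0': C→{S}; now {S}.
Read '1': S→{C}; now {C}.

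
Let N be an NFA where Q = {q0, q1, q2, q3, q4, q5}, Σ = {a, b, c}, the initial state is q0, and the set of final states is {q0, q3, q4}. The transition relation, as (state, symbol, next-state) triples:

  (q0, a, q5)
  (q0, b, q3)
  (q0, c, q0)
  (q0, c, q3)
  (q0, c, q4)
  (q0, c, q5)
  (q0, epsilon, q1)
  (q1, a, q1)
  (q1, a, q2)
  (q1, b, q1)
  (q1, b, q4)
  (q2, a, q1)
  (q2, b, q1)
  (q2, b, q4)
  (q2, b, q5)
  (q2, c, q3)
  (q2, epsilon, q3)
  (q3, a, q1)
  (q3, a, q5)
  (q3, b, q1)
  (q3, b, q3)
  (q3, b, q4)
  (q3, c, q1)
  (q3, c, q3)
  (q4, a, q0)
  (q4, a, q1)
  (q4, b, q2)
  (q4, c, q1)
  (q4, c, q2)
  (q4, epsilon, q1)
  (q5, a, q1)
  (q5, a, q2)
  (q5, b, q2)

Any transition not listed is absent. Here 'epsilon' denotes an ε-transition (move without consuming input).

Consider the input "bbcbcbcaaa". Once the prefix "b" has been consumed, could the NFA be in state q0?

No

Start: ε-closure({q0}) = {q0, q1}.
Read 'b': {q0, q1} → {q1, q3, q4}.
State q0 is not in {q1, q3, q4}.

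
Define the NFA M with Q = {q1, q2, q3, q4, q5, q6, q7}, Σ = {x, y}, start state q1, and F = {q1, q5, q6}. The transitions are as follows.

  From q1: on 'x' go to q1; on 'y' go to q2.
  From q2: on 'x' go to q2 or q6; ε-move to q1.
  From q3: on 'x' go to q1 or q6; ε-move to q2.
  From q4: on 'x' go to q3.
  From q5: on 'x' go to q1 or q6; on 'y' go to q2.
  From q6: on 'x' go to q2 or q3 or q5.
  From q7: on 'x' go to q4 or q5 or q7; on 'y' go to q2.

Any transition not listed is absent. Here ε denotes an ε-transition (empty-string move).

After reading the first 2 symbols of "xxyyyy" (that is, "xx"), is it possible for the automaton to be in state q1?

Yes

Start in {q1}.
Read 'x': {q1} → {q1}.
Read 'x': {q1} → {q1}.
State q1 is in {q1}.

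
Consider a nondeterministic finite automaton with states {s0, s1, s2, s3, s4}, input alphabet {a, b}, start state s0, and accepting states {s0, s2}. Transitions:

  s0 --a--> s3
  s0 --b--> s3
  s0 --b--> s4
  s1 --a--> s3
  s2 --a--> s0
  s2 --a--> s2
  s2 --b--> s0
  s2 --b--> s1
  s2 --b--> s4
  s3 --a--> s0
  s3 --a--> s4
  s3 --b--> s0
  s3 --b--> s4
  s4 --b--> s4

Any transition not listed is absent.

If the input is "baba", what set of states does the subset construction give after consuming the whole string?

Start in {s0}.
Read 'b': s0→{s3, s4}; now {s3, s4}.
Read 'a': s3→{s0, s4}, s4→∅; now {s0, s4}.
Read 'b': s0→{s3, s4}, s4→{s4}; now {s3, s4}.
Read 'a': s3→{s0, s4}, s4→∅; now {s0, s4}.

{s0, s4}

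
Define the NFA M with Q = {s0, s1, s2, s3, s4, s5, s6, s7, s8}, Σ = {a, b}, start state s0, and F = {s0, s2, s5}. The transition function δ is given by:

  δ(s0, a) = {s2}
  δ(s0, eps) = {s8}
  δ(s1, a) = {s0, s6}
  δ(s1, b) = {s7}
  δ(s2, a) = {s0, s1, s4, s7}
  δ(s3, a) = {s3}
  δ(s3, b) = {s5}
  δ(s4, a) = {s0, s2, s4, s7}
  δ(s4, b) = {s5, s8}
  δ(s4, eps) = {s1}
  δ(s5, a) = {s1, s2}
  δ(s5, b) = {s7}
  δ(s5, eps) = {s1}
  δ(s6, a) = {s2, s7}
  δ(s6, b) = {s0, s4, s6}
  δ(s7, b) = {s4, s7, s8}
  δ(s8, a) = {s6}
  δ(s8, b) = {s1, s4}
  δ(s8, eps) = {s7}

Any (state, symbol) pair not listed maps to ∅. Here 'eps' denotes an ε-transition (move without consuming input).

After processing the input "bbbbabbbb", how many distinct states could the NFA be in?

Start: ε-closure({s0}) = {s0, s7, s8}.
Read 'b': s0→∅, s7→{s4, s7, s8}, s8→{s1, s4}; now {s1, s4, s7, s8}.
Read 'b': s1→{s7}, s4→{s5, s8}, s7→{s4, s7, s8}, s8→{s1, s4}; now {s1, s4, s5, s7, s8}.
Read 'b': s1→{s7}, s4→{s5, s8}, s5→{s7}, s7→{s4, s7, s8}, s8→{s1, s4}; now {s1, s4, s5, s7, s8}.
Read 'b': s1→{s7}, s4→{s5, s8}, s5→{s7}, s7→{s4, s7, s8}, s8→{s1, s4}; now {s1, s4, s5, s7, s8}.
Read 'a': s1→{s0, s6}, s4→{s0, s2, s4, s7}, s5→{s1, s2}, s7→∅, s8→{s6}; union {s0, s1, s2, s4, s6, s7}; ε-closure = {s0, s1, s2, s4, s6, s7, s8}.
Read 'b': s0→∅, s1→{s7}, s2→∅, s4→{s5, s8}, s6→{s0, s4, s6}, s7→{s4, s7, s8}, s8→{s1, s4}; now {s0, s1, s4, s5, s6, s7, s8}.
Read 'b': s0→∅, s1→{s7}, s4→{s5, s8}, s5→{s7}, s6→{s0, s4, s6}, s7→{s4, s7, s8}, s8→{s1, s4}; now {s0, s1, s4, s5, s6, s7, s8}.
Read 'b': s0→∅, s1→{s7}, s4→{s5, s8}, s5→{s7}, s6→{s0, s4, s6}, s7→{s4, s7, s8}, s8→{s1, s4}; now {s0, s1, s4, s5, s6, s7, s8}.
Read 'b': s0→∅, s1→{s7}, s4→{s5, s8}, s5→{s7}, s6→{s0, s4, s6}, s7→{s4, s7, s8}, s8→{s1, s4}; now {s0, s1, s4, s5, s6, s7, s8}.
That set has 7 states.

7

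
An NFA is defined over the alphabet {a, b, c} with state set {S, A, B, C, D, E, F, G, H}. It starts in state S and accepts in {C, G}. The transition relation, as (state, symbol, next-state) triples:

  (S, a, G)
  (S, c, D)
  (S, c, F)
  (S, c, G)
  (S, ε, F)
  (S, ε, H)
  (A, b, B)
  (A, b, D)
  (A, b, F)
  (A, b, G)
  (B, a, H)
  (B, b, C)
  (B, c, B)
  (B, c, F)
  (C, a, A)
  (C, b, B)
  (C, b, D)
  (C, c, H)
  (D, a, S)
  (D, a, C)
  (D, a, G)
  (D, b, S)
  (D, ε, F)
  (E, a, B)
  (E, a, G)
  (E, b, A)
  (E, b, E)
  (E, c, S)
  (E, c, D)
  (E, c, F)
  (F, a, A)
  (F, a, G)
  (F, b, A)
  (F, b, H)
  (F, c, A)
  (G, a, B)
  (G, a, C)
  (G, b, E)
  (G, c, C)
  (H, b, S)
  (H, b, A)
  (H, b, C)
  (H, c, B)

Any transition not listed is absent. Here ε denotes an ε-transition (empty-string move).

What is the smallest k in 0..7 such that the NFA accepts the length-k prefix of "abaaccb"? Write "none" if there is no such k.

1

Start: ε-closure({S}) = {S, F, H}.
Read 'a': S→{G}, F→{A, G}, H→∅; now {A, G}.
None of the earlier sets intersect F, but {A, G} does.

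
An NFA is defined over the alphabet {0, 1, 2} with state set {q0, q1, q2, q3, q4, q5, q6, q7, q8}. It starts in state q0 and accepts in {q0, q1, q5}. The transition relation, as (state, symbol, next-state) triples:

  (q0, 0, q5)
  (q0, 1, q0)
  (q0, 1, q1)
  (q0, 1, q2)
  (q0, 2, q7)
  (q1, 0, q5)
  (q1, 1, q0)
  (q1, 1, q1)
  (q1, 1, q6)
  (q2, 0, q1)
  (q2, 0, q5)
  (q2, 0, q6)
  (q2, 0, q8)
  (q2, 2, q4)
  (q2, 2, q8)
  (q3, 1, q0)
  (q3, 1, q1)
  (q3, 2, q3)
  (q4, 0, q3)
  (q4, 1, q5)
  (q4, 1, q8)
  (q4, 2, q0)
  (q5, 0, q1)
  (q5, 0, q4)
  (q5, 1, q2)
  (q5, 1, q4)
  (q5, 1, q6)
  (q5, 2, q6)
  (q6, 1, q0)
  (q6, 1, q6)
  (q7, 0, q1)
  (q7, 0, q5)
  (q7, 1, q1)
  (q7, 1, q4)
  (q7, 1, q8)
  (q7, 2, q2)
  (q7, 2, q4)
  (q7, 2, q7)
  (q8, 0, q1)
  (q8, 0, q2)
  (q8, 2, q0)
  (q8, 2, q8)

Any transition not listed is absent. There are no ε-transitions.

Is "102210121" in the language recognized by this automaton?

Start in {q0}.
Read '1': q0→{q0, q1, q2}; now {q0, q1, q2}.
Read '0': q0→{q5}, q1→{q5}, q2→{q1, q5, q6, q8}; now {q1, q5, q6, q8}.
Read '2': q1→∅, q5→{q6}, q6→∅, q8→{q0, q8}; now {q0, q6, q8}.
Read '2': q0→{q7}, q6→∅, q8→{q0, q8}; now {q0, q7, q8}.
Read '1': q0→{q0, q1, q2}, q7→{q1, q4, q8}, q8→∅; now {q0, q1, q2, q4, q8}.
Read '0': q0→{q5}, q1→{q5}, q2→{q1, q5, q6, q8}, q4→{q3}, q8→{q1, q2}; now {q1, q2, q3, q5, q6, q8}.
Read '1': q1→{q0, q1, q6}, q2→∅, q3→{q0, q1}, q5→{q2, q4, q6}, q6→{q0, q6}, q8→∅; now {q0, q1, q2, q4, q6}.
Read '2': q0→{q7}, q1→∅, q2→{q4, q8}, q4→{q0}, q6→∅; now {q0, q4, q7, q8}.
Read '1': q0→{q0, q1, q2}, q4→{q5, q8}, q7→{q1, q4, q8}, q8→∅; now {q0, q1, q2, q4, q5, q8}.
The final set {q0, q1, q2, q4, q5, q8} contains the accepting states q0, q1, q5.

Yes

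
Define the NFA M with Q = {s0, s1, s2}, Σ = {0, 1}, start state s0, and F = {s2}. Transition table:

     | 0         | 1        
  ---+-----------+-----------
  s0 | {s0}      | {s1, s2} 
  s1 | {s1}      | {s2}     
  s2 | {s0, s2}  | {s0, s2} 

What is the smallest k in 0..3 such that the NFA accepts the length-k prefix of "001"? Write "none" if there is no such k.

3

Start in {s0}.
Read '0': s0→{s0}; now {s0}.
Read '0': s0→{s0}; now {s0}.
Read '1': s0→{s1, s2}; now {s1, s2}.
None of the earlier sets intersect F, but {s1, s2} does.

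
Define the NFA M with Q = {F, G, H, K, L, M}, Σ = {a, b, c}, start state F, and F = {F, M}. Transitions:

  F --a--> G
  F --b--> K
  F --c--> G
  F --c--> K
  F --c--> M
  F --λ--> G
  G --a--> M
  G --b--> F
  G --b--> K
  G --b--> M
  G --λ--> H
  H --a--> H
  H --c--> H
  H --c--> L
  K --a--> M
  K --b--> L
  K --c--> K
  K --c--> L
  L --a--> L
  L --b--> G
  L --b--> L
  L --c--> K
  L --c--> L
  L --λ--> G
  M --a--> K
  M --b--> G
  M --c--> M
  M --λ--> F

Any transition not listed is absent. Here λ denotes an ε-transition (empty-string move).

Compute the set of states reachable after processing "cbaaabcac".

Start: ε-closure({F}) = {F, G, H}.
Read 'c': {F, G, H} → {F, G, H, K, L, M}.
Read 'b': {F, G, H, K, L, M} → {F, G, H, K, L, M}.
Read 'a': {F, G, H, K, L, M} → {F, G, H, K, L, M}.
Read 'a': {F, G, H, K, L, M} → {F, G, H, K, L, M}.
Read 'a': {F, G, H, K, L, M} → {F, G, H, K, L, M}.
Read 'b': {F, G, H, K, L, M} → {F, G, H, K, L, M}.
Read 'c': {F, G, H, K, L, M} → {F, G, H, K, L, M}.
Read 'a': {F, G, H, K, L, M} → {F, G, H, K, L, M}.
Read 'c': {F, G, H, K, L, M} → {F, G, H, K, L, M}.

{F, G, H, K, L, M}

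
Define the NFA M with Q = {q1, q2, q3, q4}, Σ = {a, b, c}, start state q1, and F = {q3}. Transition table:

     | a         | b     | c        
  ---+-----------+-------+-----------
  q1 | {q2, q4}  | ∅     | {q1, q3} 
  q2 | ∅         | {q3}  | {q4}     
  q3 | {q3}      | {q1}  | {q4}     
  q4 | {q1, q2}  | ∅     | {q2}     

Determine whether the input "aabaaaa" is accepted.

Start in {q1}.
Read 'a': q1→{q2, q4}; now {q2, q4}.
Read 'a': q2→∅, q4→{q1, q2}; now {q1, q2}.
Read 'b': q1→∅, q2→{q3}; now {q3}.
Read 'a': q3→{q3}; now {q3}.
Read 'a': q3→{q3}; now {q3}.
Read 'a': q3→{q3}; now {q3}.
Read 'a': q3→{q3}; now {q3}.
The final set {q3} contains the accepting state q3.

Yes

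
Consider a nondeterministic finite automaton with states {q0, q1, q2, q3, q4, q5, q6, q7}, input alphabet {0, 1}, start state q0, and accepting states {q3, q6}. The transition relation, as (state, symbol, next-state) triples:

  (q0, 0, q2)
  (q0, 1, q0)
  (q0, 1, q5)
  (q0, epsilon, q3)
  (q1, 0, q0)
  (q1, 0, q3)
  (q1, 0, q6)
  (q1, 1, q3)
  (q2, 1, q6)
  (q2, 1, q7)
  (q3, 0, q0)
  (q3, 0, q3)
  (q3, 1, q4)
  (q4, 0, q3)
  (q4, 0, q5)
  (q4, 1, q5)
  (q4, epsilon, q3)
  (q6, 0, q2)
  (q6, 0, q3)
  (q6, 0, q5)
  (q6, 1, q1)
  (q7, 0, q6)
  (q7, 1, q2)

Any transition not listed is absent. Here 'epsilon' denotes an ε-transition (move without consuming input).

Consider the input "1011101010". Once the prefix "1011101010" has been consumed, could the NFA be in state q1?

Start: ε-closure({q0}) = {q0, q3}.
Read '1': q0→{q0, q5}, q3→{q4}; union {q0, q4, q5}; ε-closure = {q0, q3, q4, q5}.
Read '0': q0→{q2}, q3→{q0, q3}, q4→{q3, q5}, q5→∅; now {q0, q2, q3, q5}.
Read '1': q0→{q0, q5}, q2→{q6, q7}, q3→{q4}, q5→∅; union {q0, q4, q5, q6, q7}; ε-closure = {q0, q3, q4, q5, q6, q7}.
Read '1': q0→{q0, q5}, q3→{q4}, q4→{q5}, q5→∅, q6→{q1}, q7→{q2}; union {q0, q1, q2, q4, q5}; ε-closure = {q0, q1, q2, q3, q4, q5}.
Read '1': q0→{q0, q5}, q1→{q3}, q2→{q6, q7}, q3→{q4}, q4→{q5}, q5→∅; now {q0, q3, q4, q5, q6, q7}.
Read '0': q0→{q2}, q3→{q0, q3}, q4→{q3, q5}, q5→∅, q6→{q2, q3, q5}, q7→{q6}; now {q0, q2, q3, q5, q6}.
Read '1': q0→{q0, q5}, q2→{q6, q7}, q3→{q4}, q5→∅, q6→{q1}; union {q0, q1, q4, q5, q6, q7}; ε-closure = {q0, q1, q3, q4, q5, q6, q7}.
Read '0': q0→{q2}, q1→{q0, q3, q6}, q3→{q0, q3}, q4→{q3, q5}, q5→∅, q6→{q2, q3, q5}, q7→{q6}; now {q0, q2, q3, q5, q6}.
Read '1': q0→{q0, q5}, q2→{q6, q7}, q3→{q4}, q5→∅, q6→{q1}; union {q0, q1, q4, q5, q6, q7}; ε-closure = {q0, q1, q3, q4, q5, q6, q7}.
Read '0': q0→{q2}, q1→{q0, q3, q6}, q3→{q0, q3}, q4→{q3, q5}, q5→∅, q6→{q2, q3, q5}, q7→{q6}; now {q0, q2, q3, q5, q6}.
State q1 is not in {q0, q2, q3, q5, q6}.

No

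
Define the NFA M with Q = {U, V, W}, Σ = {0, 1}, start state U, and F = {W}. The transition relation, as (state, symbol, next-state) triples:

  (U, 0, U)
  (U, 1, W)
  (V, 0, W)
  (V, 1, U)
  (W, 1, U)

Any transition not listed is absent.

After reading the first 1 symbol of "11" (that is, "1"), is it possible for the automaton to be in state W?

Start in {U}.
Read '1': U→{W}; now {W}.
State W is in {W}.

Yes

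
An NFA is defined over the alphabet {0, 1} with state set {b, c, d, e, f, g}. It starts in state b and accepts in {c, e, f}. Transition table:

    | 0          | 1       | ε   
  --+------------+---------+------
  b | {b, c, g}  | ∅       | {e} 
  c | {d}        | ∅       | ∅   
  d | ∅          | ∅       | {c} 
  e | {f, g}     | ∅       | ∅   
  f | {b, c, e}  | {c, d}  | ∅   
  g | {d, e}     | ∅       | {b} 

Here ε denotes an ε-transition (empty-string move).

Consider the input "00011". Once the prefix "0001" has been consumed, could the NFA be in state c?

Yes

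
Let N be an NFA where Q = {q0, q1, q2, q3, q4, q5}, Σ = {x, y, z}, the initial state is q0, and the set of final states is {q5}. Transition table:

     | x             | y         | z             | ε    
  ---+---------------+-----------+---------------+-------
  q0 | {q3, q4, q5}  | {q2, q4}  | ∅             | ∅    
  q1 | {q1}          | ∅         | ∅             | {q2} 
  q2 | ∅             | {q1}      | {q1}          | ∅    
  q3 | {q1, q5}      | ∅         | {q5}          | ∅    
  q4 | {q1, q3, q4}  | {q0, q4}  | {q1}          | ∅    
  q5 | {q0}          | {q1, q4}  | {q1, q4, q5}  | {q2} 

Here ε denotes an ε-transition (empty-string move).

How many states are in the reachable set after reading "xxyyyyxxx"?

Start in {q0}.
Read 'x': {q0} → {q2, q3, q4, q5}.
Read 'x': {q2, q3, q4, q5} → {q0, q1, q2, q3, q4, q5}.
Read 'y': {q0, q1, q2, q3, q4, q5} → {q0, q1, q2, q4}.
Read 'y': {q0, q1, q2, q4} → {q0, q1, q2, q4}.
Read 'y': {q0, q1, q2, q4} → {q0, q1, q2, q4}.
Read 'y': {q0, q1, q2, q4} → {q0, q1, q2, q4}.
Read 'x': {q0, q1, q2, q4} → {q1, q2, q3, q4, q5}.
Read 'x': {q1, q2, q3, q4, q5} → {q0, q1, q2, q3, q4, q5}.
Read 'x': {q0, q1, q2, q3, q4, q5} → {q0, q1, q2, q3, q4, q5}.
That set has 6 states.

6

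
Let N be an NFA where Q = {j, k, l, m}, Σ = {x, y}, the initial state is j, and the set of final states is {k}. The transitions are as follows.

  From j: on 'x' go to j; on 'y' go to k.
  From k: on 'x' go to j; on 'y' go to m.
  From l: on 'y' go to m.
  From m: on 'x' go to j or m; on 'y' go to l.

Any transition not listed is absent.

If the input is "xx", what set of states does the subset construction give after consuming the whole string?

{j}

Start in {j}.
Read 'x': {j} → {j}.
Read 'x': {j} → {j}.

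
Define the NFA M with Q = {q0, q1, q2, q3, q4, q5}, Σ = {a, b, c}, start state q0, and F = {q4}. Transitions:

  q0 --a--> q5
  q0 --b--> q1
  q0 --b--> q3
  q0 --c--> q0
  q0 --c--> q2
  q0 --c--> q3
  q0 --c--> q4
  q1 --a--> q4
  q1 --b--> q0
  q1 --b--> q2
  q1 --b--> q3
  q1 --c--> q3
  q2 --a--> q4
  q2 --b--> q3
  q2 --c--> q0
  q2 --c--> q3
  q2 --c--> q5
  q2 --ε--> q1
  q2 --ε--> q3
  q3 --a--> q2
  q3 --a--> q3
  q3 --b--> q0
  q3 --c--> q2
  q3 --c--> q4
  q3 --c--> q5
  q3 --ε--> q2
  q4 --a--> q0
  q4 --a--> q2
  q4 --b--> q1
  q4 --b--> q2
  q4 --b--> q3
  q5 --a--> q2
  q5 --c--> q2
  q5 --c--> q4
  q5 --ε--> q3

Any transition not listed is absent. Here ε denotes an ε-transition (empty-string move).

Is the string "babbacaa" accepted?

Yes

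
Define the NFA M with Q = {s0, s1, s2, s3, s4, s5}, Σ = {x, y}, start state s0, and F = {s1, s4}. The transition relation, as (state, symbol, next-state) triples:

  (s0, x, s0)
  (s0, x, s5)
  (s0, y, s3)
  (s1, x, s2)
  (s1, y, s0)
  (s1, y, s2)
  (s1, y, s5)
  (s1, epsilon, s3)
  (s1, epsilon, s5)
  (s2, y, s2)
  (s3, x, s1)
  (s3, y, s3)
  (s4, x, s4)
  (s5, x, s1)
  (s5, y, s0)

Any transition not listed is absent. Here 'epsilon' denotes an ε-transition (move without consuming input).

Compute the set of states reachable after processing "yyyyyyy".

Start in {s0}.
Read 'y': {s0} → {s3}.
Read 'y': {s3} → {s3}.
Read 'y': {s3} → {s3}.
Read 'y': {s3} → {s3}.
Read 'y': {s3} → {s3}.
Read 'y': {s3} → {s3}.
Read 'y': {s3} → {s3}.

{s3}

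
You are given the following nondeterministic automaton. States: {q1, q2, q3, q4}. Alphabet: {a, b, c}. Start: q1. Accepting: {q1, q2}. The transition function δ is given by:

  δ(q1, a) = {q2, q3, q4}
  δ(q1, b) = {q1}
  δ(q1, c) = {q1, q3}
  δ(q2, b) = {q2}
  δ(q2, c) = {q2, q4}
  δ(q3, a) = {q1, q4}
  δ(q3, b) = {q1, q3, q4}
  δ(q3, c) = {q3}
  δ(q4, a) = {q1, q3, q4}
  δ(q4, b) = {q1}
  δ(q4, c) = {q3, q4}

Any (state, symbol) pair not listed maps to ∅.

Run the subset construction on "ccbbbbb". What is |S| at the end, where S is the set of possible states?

Start in {q1}.
Read 'c': {q1} → {q1, q3}.
Read 'c': {q1, q3} → {q1, q3}.
Read 'b': {q1, q3} → {q1, q3, q4}.
Read 'b': {q1, q3, q4} → {q1, q3, q4}.
Read 'b': {q1, q3, q4} → {q1, q3, q4}.
Read 'b': {q1, q3, q4} → {q1, q3, q4}.
Read 'b': {q1, q3, q4} → {q1, q3, q4}.
That set has 3 states.

3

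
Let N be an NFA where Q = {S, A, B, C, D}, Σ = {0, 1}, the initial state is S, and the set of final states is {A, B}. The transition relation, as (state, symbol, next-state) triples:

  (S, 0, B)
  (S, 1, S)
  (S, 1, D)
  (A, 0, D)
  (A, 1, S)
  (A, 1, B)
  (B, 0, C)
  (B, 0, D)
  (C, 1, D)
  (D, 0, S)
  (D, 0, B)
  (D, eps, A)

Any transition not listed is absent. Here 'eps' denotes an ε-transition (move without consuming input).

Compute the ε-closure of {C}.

Begin with {C}.
No ε-moves leave this set, so the closure equals the set itself.

{C}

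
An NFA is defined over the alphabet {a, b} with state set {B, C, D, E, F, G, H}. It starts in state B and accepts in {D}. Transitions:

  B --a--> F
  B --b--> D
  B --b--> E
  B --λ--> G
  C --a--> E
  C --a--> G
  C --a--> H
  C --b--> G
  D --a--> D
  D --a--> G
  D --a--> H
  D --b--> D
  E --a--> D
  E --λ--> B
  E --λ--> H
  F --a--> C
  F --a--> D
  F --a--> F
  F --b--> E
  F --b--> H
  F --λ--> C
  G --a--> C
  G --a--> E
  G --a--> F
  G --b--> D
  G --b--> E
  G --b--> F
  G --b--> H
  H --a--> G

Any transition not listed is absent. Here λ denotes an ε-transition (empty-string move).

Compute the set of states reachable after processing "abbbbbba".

{B, C, D, E, F, G, H}

Start: ε-closure({B}) = {B, G}.
Read 'a': B→{F}, G→{C, E, F}; union {C, E, F}; ε-closure = {B, C, E, F, G, H}.
Read 'b': B→{D, E}, C→{G}, E→∅, F→{E, H}, G→{D, E, F, H}, H→∅; union {D, E, F, G, H}; ε-closure = {B, C, D, E, F, G, H}.
Read 'b': B→{D, E}, C→{G}, D→{D}, E→∅, F→{E, H}, G→{D, E, F, H}, H→∅; union {D, E, F, G, H}; ε-closure = {B, C, D, E, F, G, H}.
Read 'b': B→{D, E}, C→{G}, D→{D}, E→∅, F→{E, H}, G→{D, E, F, H}, H→∅; union {D, E, F, G, H}; ε-closure = {B, C, D, E, F, G, H}.
Read 'b': B→{D, E}, C→{G}, D→{D}, E→∅, F→{E, H}, G→{D, E, F, H}, H→∅; union {D, E, F, G, H}; ε-closure = {B, C, D, E, F, G, H}.
Read 'b': B→{D, E}, C→{G}, D→{D}, E→∅, F→{E, H}, G→{D, E, F, H}, H→∅; union {D, E, F, G, H}; ε-closure = {B, C, D, E, F, G, H}.
Read 'b': B→{D, E}, C→{G}, D→{D}, E→∅, F→{E, H}, G→{D, E, F, H}, H→∅; union {D, E, F, G, H}; ε-closure = {B, C, D, E, F, G, H}.
Read 'a': B→{F}, C→{E, G, H}, D→{D, G, H}, E→{D}, F→{C, D, F}, G→{C, E, F}, H→{G}; union {C, D, E, F, G, H}; ε-closure = {B, C, D, E, F, G, H}.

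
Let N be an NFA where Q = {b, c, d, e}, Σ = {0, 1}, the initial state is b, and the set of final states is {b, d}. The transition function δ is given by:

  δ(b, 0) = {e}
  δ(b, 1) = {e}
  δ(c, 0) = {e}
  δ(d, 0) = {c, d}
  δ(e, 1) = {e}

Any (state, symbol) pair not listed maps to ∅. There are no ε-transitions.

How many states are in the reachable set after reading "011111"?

Start in {b}.
Read '0': b→{e}; now {e}.
Read '1': e→{e}; now {e}.
Read '1': e→{e}; now {e}.
Read '1': e→{e}; now {e}.
Read '1': e→{e}; now {e}.
Read '1': e→{e}; now {e}.
That set has 1 state.

1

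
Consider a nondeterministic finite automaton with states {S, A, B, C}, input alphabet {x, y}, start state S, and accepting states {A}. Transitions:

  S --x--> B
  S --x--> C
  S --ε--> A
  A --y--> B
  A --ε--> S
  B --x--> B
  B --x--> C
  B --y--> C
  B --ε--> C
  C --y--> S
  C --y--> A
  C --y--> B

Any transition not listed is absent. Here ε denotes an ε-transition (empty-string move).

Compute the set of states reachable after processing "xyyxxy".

{S, A, B, C}

Start: ε-closure({S}) = {S, A}.
Read 'x': S→{B, C}, A→∅; now {B, C}.
Read 'y': B→{C}, C→{S, A, B}; now {S, A, B, C}.
Read 'y': S→∅, A→{B}, B→{C}, C→{S, A, B}; now {S, A, B, C}.
Read 'x': S→{B, C}, A→∅, B→{B, C}, C→∅; now {B, C}.
Read 'x': B→{B, C}, C→∅; now {B, C}.
Read 'y': B→{C}, C→{S, A, B}; now {S, A, B, C}.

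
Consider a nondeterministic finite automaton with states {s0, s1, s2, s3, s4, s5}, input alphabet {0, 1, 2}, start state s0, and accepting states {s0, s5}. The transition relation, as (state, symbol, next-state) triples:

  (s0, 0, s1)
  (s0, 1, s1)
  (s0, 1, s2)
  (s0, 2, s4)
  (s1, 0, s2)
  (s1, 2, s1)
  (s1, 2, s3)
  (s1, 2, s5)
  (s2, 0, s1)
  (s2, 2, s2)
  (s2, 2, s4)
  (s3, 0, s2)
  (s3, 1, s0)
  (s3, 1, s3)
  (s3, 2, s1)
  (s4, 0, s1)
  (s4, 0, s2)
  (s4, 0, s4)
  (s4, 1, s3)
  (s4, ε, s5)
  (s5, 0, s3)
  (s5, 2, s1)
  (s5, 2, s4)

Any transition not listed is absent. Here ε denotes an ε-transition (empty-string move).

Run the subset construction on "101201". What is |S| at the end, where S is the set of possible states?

0

Start in {s0}.
Read '1': {s0} → {s1, s2}.
Read '0': {s1, s2} → {s1, s2}.
Read '1': {s1, s2} → ∅.
The set is empty and remains empty for the remaining 3 symbols.
That set has 0 states.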